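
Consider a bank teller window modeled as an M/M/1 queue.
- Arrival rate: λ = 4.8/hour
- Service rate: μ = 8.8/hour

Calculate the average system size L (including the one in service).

ρ = λ/μ = 4.8/8.8 = 0.5455
For M/M/1: L = λ/(μ-λ)
L = 4.8/(8.8-4.8) = 4.8/4.00
L = 1.2000 transactions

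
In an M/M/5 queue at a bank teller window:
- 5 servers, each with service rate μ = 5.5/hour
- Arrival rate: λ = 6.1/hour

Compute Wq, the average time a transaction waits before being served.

Traffic intensity: ρ = λ/(cμ) = 6.1/(5×5.5) = 0.2218
Since ρ = 0.2218 < 1, system is stable.
Offered load a = λ/μ = cρ = 6.1/5.5 = 1.1091
P₀ = [ Σₙ₌₀^4 aⁿ/n! + a^5/(5!(1-ρ)) ]⁻¹
Σ = a^0/0! + a^1/1! + a^2/2! + a^3/3! + a^4/4! = 1.0000 + 1.1091 + 0.61504 + 0.22738 + 0.063046 = 3.0146
a^5/(5!(1-ρ)) = 1.6782/(120 × 0.7782) = 0.01797
P₀ = 1/(3.0146 + 0.01797) = 0.3298
Lq = P₀·a^5·ρ / (5!(1-ρ)²) = 0.3298 × 1.6782 × 0.2218 / (120 × 0.6056) = 0.001689
Wq = Lq/λ = 0.001689/6.1 = 0.0002769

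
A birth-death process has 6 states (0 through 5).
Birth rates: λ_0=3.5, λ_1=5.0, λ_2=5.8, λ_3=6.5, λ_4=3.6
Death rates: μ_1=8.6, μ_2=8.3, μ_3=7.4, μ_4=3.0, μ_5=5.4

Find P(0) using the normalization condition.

Ratios P(n)/P(0) = (λ₀···λₙ₋₁)/(μ₁···μₙ):
P(1)/P(0) = (3.5)/(8.6) = 0.40698
P(2)/P(0) = (3.5×5.0)/(8.6×8.3) = 0.24517
P(3)/P(0) = (3.5×5.0×5.8)/(8.6×8.3×7.4) = 0.19216
P(4)/P(0) = (3.5×5.0×5.8×6.5)/(8.6×8.3×7.4×3.0) = 0.41634
P(5)/P(0) = (3.5×5.0×5.8×6.5×3.6)/(8.6×8.3×7.4×3.0×5.4) = 0.27756

Normalization: ∑ P(n) = 1
P(0) × (1.0000 + 0.40698 + 0.24517 + 0.19216 + 0.41634 + 0.27756) = 1
P(0) × 2.5382 = 1
P(0) = 1/2.5382 = 0.3940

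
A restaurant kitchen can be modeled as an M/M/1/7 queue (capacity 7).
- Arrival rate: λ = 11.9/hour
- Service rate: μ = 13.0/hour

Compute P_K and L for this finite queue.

ρ = λ/μ = 11.9/13.0 = 0.91538
P₀ = (1-ρ)/(1-ρ^(K+1)) = (1-0.91538)/(1-0.91538^8) = 0.08462/0.5070 = 0.1669
P_K = P₀×ρ^K = 0.1669 × 0.91538^7 = 0.1669 × 0.5385 = 0.08988
Blocking probability P_7 = 0.08988 (8.99%)
L = ρ[1 - (K+1)ρ^K + Kρ^(K+1)] / [(1-ρ)(1-ρ^(K+1))]
L = 0.91538 × (1 - 8×0.5385300 + 7×0.4929596) / ((1 - 0.91538) × (1 - 0.4929596)) = 3.0397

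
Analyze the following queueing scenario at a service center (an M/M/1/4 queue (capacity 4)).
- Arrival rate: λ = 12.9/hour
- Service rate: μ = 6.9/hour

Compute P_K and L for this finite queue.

ρ = λ/μ = 12.9/6.9 = 1.86957
P₀ = (1-ρ)/(1-ρ^(K+1)) = (1-1.86957)/(1-1.86957^5) = -0.86957/-21.8407 = 0.03981
P_K = P₀×ρ^K = 0.03981 × 1.86957^4 = 0.03981 × 12.2171 = 0.4864
Blocking probability P_4 = 0.4864 (48.64%)
L = ρ[1 - (K+1)ρ^K + Kρ^(K+1)] / [(1-ρ)(1-ρ^(K+1))]
L = 1.86957 × (1 - 5×12.2171 + 4×22.8407) / ((1 - 1.86957) × (1 - 22.8407)) = 3.0789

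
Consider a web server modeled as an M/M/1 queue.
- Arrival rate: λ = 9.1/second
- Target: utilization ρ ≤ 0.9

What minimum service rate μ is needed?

ρ = λ/μ, so μ = λ/ρ
μ ≥ 9.1/0.9 = 10.1111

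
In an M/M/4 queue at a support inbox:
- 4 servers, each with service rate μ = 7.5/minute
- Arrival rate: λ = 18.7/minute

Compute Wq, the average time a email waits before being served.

Traffic intensity: ρ = λ/(cμ) = 18.7/(4×7.5) = 0.6233
Since ρ = 0.6233 < 1, system is stable.
Offered load a = λ/μ = cρ = 18.7/7.5 = 2.4933
P₀ = [ Σₙ₌₀^3 aⁿ/n! + a^4/(4!(1-ρ)) ]⁻¹
Σ = a^0/0! + a^1/1! + a^2/2! + a^3/3! = 1.0000 + 2.4933 + 3.1084 + 2.5834 = 9.1851
a^4/(4!(1-ρ)) = 38.6475/(24 × 0.376667) = 4.2752
P₀ = 1/(9.1851 + 4.2752) = 0.07429
Lq = P₀·a^4·ρ / (4!(1-ρ)²) = 0.074293 × 38.6475 × 0.62333 / (24 × 0.14188) = 0.5256
Wq = Lq/λ = 0.5256/18.7 = 0.02811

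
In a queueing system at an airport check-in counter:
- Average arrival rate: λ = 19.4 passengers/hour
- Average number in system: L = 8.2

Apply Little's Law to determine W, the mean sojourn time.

Little's Law: L = λW, so W = L/λ
W = 8.2/19.4 = 0.4227 hours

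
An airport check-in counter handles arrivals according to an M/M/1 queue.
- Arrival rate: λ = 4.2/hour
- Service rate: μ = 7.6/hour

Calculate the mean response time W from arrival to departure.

First, compute utilization: ρ = λ/μ = 4.2/7.6 = 0.5526
For M/M/1: W = 1/(μ-λ)
W = 1/(7.6-4.2) = 1/3.40
W = 0.2941 hours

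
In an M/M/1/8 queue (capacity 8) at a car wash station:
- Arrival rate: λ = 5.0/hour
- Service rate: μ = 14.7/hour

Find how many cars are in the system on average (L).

ρ = λ/μ = 5.0/14.7 = 0.34014
P₀ = (1-ρ)/(1-ρ^(K+1)) = (1-0.34014)/(1-0.34014^9) = 0.65986/0.99994 = 0.6599
P_K = P₀×ρ^K = 0.65990 × 0.34014^8 = 0.65990 × 0.00017917 = 0.0001182
L = ρ[1 - (K+1)ρ^K + Kρ^(K+1)] / [(1-ρ)(1-ρ^(K+1))]
L = 0.34014 × (1 - 9×0.0001792 + 8×0.00006094) / ((1 - 0.34014) × (1 - 0.00006094)) = 0.5149 cars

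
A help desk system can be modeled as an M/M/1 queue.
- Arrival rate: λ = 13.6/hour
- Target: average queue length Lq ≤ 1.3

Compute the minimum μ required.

For M/M/1: Lq = λ²/(μ(μ-λ))
Need Lq ≤ 1.3, i.e. μ(μ-λ) ≥ λ²/1.3
μ² - 13.6μ - 184.96/1.3 ≥ 0  →  μ² - 13.6μ - 142.27692 ≥ 0
Quadratic formula (positive root): μ = [λ + √(λ² + 4×142.27692)]/2
Discriminant: 184.96 + 4×142.27692 = 754.0677, √754.0677 = 27.4603
μ ≥ (13.6 + 27.4603)/2 = 20.5301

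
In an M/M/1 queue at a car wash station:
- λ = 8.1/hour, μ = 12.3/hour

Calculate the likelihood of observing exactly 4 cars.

ρ = λ/μ = 8.1/12.3 = 0.65854
P(n) = (1-ρ)ρⁿ
P(4) = (1-0.65854) × 0.65854^4
P(4) = 0.34146 × 0.18807
P(4) = 0.06422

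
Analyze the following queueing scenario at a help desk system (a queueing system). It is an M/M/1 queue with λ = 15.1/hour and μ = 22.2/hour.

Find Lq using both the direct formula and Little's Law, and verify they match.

Method 1 (direct): Lq = λ²/(μ(μ-λ)) = 228.01/(22.2 × 7.10) = 1.4466

Method 2 (Little's Law):
W = 1/(μ-λ) = 1/7.10 = 0.140845
Wq = W - 1/μ = 0.140845 - 0.0450450 = 0.09580
Lq = λWq = 15.1 × 0.09580 = 1.4466 ✔ (matches Method 1)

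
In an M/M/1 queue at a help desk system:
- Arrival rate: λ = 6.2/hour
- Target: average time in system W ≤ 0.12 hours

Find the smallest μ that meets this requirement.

For M/M/1: W = 1/(μ-λ)
Need W ≤ 0.12, so 1/(μ-λ) ≤ 0.12
μ - λ ≥ 1/0.12 = 8.3333
μ ≥ 6.2 + 8.3333 = 14.5333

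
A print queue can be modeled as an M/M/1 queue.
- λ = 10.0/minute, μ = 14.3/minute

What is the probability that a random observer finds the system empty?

ρ = λ/μ = 10.0/14.3 = 0.6993
P(0) = 1 - ρ = 1 - 0.6993 = 0.3007
The server is idle 30.07% of the time.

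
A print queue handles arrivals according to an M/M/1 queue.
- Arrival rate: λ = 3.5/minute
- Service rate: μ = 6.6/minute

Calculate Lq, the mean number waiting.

ρ = λ/μ = 3.5/6.6 = 0.5303
For M/M/1: Lq = λ²/(μ(μ-λ))
Lq = 12.25/(6.6 × 3.10)
Lq = 0.5987 jobs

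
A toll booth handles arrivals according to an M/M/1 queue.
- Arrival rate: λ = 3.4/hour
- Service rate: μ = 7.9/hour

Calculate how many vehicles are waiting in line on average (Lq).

ρ = λ/μ = 3.4/7.9 = 0.4304
For M/M/1: Lq = λ²/(μ(μ-λ))
Lq = 11.56/(7.9 × 4.50)
Lq = 0.3252 vehicles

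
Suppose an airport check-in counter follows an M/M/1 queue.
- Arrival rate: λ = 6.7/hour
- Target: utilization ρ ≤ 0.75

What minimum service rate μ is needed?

ρ = λ/μ, so μ = λ/ρ
μ ≥ 6.7/0.75 = 8.9333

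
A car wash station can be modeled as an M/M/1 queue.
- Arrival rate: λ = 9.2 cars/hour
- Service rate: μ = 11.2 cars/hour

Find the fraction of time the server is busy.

Server utilization: ρ = λ/μ
ρ = 9.2/11.2 = 0.8214
The server is busy 82.14% of the time.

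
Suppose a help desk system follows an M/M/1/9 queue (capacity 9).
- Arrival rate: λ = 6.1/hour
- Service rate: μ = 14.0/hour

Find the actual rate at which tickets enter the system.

ρ = λ/μ = 6.1/14.0 = 0.435714
P₀ = (1-ρ)/(1-ρ^(K+1)) = (1-0.435714)/(1-0.435714^10) = 0.5643/0.9998 = 0.5644
P_K = P₀×ρ^K = 0.5644 × 0.435714^9 = 0.5644 × 0.0005660 = 0.0003195
λ_eff = λ(1-P_K) = 6.1 × (1 - 0.0003195) = 6.1 × 0.9996805 = 6.0981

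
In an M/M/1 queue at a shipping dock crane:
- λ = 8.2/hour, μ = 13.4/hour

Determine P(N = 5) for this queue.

ρ = λ/μ = 8.2/13.4 = 0.61194
P(n) = (1-ρ)ρⁿ
P(5) = (1-0.61194) × 0.61194^5
P(5) = 0.3881 × 0.08581
P(5) = 0.03330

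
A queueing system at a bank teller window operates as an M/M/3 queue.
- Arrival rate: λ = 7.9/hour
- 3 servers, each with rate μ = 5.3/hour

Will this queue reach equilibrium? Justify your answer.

Stability requires ρ = λ/(cμ) < 1
ρ = 7.9/(3 × 5.3) = 7.9/15.90 = 0.4969
Since 0.4969 < 1, the system is STABLE.
The servers are busy 49.69% of the time.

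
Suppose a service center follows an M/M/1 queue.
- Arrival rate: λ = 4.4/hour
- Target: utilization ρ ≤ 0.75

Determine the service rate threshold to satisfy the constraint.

ρ = λ/μ, so μ = λ/ρ
μ ≥ 4.4/0.75 = 5.8667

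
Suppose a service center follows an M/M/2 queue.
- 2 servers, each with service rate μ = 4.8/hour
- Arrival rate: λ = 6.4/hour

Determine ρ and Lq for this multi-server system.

Traffic intensity: ρ = λ/(cμ) = 6.4/(2×4.8) = 0.6667
Since ρ = 0.6667 < 1, system is stable.
Offered load a = λ/μ = cρ = 6.4/4.8 = 1.3333
P₀ = [ Σₙ₌₀^1 aⁿ/n! + a^2/(2!(1-ρ)) ]⁻¹
Σ = a^0/0! + a^1/1! = 1.0000 + 1.3333 = 2.3333
a^2/(2!(1-ρ)) = 1.7778/(2 × 0.33333) = 2.6667
P₀ = 1/(2.3333 + 2.6667) = 0.2000
Lq = P₀·a^2·ρ / (2!(1-ρ)²) = 0.20000 × 1.7778 × 0.66667 / (2 × 0.11111) = 1.0667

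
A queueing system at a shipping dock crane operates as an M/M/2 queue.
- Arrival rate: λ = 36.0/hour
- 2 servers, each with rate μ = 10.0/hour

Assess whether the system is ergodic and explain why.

Stability requires ρ = λ/(cμ) < 1
ρ = 36.0/(2 × 10.0) = 36.0/20.00 = 1.8000
Since 1.8000 ≥ 1, the system is UNSTABLE.
Need c > λ/μ = 36.0/10.0 = 3.60.
Minimum servers needed: c = 4.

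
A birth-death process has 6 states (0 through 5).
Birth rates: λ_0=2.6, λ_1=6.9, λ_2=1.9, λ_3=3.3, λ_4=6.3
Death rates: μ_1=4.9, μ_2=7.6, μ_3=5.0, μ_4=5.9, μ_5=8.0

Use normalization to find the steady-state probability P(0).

Ratios P(n)/P(0) = (λ₀···λₙ₋₁)/(μ₁···μₙ):
P(1)/P(0) = (2.6)/(4.9) = 0.530612
P(2)/P(0) = (2.6×6.9)/(4.9×7.6) = 0.481740
P(3)/P(0) = (2.6×6.9×1.9)/(4.9×7.6×5.0) = 0.183061
P(4)/P(0) = (2.6×6.9×1.9×3.3)/(4.9×7.6×5.0×5.9) = 0.102390
P(5)/P(0) = (2.6×6.9×1.9×3.3×6.3)/(4.9×7.6×5.0×5.9×8.0) = 0.0806323

Normalization: ∑ P(n) = 1
P(0) × (1.00000 + 0.530612 + 0.481740 + 0.183061 + 0.102390 + 0.0806323) = 1
P(0) × 2.37844 = 1
P(0) = 1/2.37844 = 0.4204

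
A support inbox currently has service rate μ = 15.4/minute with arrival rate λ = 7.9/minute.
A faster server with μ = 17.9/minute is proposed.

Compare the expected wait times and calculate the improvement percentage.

System 1: ρ₁ = 7.9/15.4 = 0.5130, W₁ = 1/(15.4-7.9) = 0.13333
System 2: ρ₂ = 7.9/17.9 = 0.4413, W₂ = 1/(17.9-7.9) = 0.10000
Improvement: (W₁-W₂)/W₁ = (0.13333-0.10000)/0.13333 = 25.00%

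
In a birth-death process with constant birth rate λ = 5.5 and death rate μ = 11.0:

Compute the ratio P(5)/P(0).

For constant rates: P(n)/P(0) = (λ/μ)^n
P(5)/P(0) = (5.5/11.0)^5 = 0.5000^5 = 0.03125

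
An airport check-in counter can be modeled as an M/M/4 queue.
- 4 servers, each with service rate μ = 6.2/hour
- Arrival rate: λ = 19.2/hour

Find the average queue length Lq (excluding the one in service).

Traffic intensity: ρ = λ/(cμ) = 19.2/(4×6.2) = 0.7742
Since ρ = 0.7742 < 1, system is stable.
Offered load a = λ/μ = cρ = 19.2/6.2 = 3.0968
P₀ = [ Σₙ₌₀^3 aⁿ/n! + a^4/(4!(1-ρ)) ]⁻¹
Σ = a^0/0! + a^1/1! + a^2/2! + a^3/3! = 1.0000 + 3.0968 + 4.7950 + 4.9497 = 13.8415
a^4/(4!(1-ρ)) = 91.96830/(24 × 0.2258065) = 16.9703
P₀ = 1/(13.8415 + 16.9703) = 0.03246
Lq = P₀·a^4·ρ / (4!(1-ρ)²) = 0.0324551 × 91.9683 × 0.774194 / (24 × 0.0509886) = 1.8884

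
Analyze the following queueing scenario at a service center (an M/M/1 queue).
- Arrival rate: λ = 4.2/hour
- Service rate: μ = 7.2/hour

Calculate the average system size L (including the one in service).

ρ = λ/μ = 4.2/7.2 = 0.5833
For M/M/1: L = λ/(μ-λ)
L = 4.2/(7.2-4.2) = 4.2/3.00
L = 1.4000 customers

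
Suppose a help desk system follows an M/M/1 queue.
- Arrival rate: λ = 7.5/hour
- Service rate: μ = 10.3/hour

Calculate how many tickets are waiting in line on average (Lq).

ρ = λ/μ = 7.5/10.3 = 0.7282
For M/M/1: Lq = λ²/(μ(μ-λ))
Lq = 56.25/(10.3 × 2.80)
Lq = 1.9504 tickets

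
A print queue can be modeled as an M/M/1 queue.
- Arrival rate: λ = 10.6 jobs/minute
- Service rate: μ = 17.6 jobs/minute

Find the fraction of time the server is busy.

Server utilization: ρ = λ/μ
ρ = 10.6/17.6 = 0.6023
The server is busy 60.23% of the time.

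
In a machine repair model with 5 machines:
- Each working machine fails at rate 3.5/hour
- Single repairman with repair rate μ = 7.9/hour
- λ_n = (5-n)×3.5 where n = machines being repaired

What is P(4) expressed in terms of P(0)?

P(4)/P(0) = ∏_{i=0}^{4-1} λ_i/μ_{i+1}
= (5-0)×3.5/7.9 × (5-1)×3.5/7.9 × (5-2)×3.5/7.9 × (5-3)×3.5/7.9
= 4.6232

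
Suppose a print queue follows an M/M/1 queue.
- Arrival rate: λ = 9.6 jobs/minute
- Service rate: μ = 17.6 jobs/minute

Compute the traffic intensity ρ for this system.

Server utilization: ρ = λ/μ
ρ = 9.6/17.6 = 0.5455
The server is busy 54.55% of the time.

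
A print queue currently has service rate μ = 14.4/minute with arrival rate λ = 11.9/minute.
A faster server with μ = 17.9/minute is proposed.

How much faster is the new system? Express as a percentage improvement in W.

System 1: ρ₁ = 11.9/14.4 = 0.8264, W₁ = 1/(14.4-11.9) = 0.4000
System 2: ρ₂ = 11.9/17.9 = 0.6648, W₂ = 1/(17.9-11.9) = 0.1667
Improvement: (W₁-W₂)/W₁ = (0.4000-0.1667)/0.4000 = 58.33%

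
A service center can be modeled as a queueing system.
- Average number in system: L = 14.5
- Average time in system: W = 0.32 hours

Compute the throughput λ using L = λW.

Little's Law: L = λW, so λ = L/W
λ = 14.5/0.32 = 45.3125 customers/hour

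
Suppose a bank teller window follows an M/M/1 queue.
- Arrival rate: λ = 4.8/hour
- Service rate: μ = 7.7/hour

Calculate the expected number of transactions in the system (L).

ρ = λ/μ = 4.8/7.7 = 0.6234
For M/M/1: L = λ/(μ-λ)
L = 4.8/(7.7-4.8) = 4.8/2.90
L = 1.6552 transactions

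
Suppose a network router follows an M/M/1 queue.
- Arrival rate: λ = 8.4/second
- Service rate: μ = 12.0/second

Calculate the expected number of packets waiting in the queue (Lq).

ρ = λ/μ = 8.4/12.0 = 0.7000
For M/M/1: Lq = λ²/(μ(μ-λ))
Lq = 70.56/(12.0 × 3.60)
Lq = 1.6333 packets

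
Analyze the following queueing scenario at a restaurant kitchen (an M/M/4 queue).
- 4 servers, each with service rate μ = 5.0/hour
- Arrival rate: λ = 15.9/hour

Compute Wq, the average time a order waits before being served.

Traffic intensity: ρ = λ/(cμ) = 15.9/(4×5.0) = 0.7950
Since ρ = 0.7950 < 1, system is stable.
Offered load a = λ/μ = cρ = 15.9/5.0 = 3.1800
P₀ = [ Σₙ₌₀^3 aⁿ/n! + a^4/(4!(1-ρ)) ]⁻¹
Σ = a^0/0! + a^1/1! + a^2/2! + a^3/3! = 1.0000 + 3.1800 + 5.0562 + 5.3596 = 14.5958
a^4/(4!(1-ρ)) = 102.2606/(24 × 0.2050) = 20.7847
P₀ = 1/(14.5958 + 20.7847) = 0.02826
Lq = P₀·a^4·ρ / (4!(1-ρ)²) = 0.028264 × 102.2606 × 0.79500 / (24 × 0.042025) = 2.2782
Wq = Lq/λ = 2.2782/15.9 = 0.1433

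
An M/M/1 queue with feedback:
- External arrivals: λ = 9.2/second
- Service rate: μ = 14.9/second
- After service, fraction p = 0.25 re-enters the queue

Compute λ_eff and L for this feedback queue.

Effective arrival rate: λ_eff = λ/(1-p) = 9.2/(1-0.25) = 9.2/0.75 = 12.26667
ρ = λ_eff/μ = 12.26667/14.9 = 0.823266
L = ρ/(1-ρ) = 0.823266/(1-0.823266) = 4.6582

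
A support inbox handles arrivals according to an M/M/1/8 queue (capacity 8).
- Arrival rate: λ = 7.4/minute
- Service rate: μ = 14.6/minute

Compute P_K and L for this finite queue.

ρ = λ/μ = 7.4/14.6 = 0.50685
P₀ = (1-ρ)/(1-ρ^(K+1)) = (1-0.50685)/(1-0.50685^9) = 0.4931/0.9978 = 0.4942
P_K = P₀×ρ^K = 0.49424 × 0.50685^8 = 0.49424 × 0.0043555 = 0.002153
Blocking probability P_8 = 0.002153 (0.22%)
L = ρ[1 - (K+1)ρ^K + Kρ^(K+1)] / [(1-ρ)(1-ρ^(K+1))]
L = 0.50685 × (1 - 9×0.004355 + 8×0.002208) / ((1 - 0.50685) × (1 - 0.002208)) = 1.0079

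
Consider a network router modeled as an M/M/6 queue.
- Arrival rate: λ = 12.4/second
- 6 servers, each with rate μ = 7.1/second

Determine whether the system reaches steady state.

Stability requires ρ = λ/(cμ) < 1
ρ = 12.4/(6 × 7.1) = 12.4/42.60 = 0.2911
Since 0.2911 < 1, the system is STABLE.
The servers are busy 29.11% of the time.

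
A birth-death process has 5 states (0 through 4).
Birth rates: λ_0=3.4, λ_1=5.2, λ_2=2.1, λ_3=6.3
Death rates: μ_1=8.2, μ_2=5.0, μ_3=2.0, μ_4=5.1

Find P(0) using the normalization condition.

Ratios P(n)/P(0) = (λ₀···λₙ₋₁)/(μ₁···μₙ):
P(1)/P(0) = (3.4)/(8.2) = 0.41463
P(2)/P(0) = (3.4×5.2)/(8.2×5.0) = 0.43122
P(3)/P(0) = (3.4×5.2×2.1)/(8.2×5.0×2.0) = 0.45278
P(4)/P(0) = (3.4×5.2×2.1×6.3)/(8.2×5.0×2.0×5.1) = 0.55932

Normalization: ∑ P(n) = 1
P(0) × (1.0000 + 0.41463 + 0.43122 + 0.45278 + 0.55932) = 1
P(0) × 2.8580 = 1
P(0) = 1/2.8580 = 0.3499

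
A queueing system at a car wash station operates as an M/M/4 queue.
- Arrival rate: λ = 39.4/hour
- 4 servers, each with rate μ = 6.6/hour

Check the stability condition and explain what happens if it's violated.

Stability requires ρ = λ/(cμ) < 1
ρ = 39.4/(4 × 6.6) = 39.4/26.40 = 1.4924
Since 1.4924 ≥ 1, the system is UNSTABLE.
Need c > λ/μ = 39.4/6.6 = 5.97.
Minimum servers needed: c = 6.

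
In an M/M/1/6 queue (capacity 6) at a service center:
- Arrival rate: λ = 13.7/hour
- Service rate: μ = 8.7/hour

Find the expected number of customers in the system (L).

ρ = λ/μ = 13.7/8.7 = 1.5747
P₀ = (1-ρ)/(1-ρ^(K+1)) = (1-1.5747)/(1-1.5747^7) = -0.5747/-23.0096 = 0.02498
P_K = P₀×ρ^K = 0.024977 × 1.5747^6 = 0.024977 × 15.2471 = 0.3808
L = ρ[1 - (K+1)ρ^K + Kρ^(K+1)] / [(1-ρ)(1-ρ^(K+1))]
L = 1.5747 × (1 - 7×15.2471 + 6×24.0096) / ((1 - 1.5747) × (1 - 24.0096)) = 4.5642 customers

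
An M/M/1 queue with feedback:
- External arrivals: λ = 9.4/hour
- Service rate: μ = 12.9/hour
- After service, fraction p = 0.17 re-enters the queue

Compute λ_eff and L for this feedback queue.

Effective arrival rate: λ_eff = λ/(1-p) = 9.4/(1-0.17) = 9.4/0.83 = 11.3253
ρ = λ_eff/μ = 11.3253/12.9 = 0.87793
L = ρ/(1-ρ) = 0.87793/(1-0.87793) = 7.1920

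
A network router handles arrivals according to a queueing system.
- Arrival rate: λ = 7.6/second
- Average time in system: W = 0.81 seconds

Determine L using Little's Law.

Little's Law: L = λW
L = 7.6 × 0.81 = 6.1560 packets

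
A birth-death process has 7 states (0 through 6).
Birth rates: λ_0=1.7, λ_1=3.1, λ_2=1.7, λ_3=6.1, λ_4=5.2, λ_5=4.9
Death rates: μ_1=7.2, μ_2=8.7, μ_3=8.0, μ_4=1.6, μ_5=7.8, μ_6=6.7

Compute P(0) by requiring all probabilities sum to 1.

Ratios P(n)/P(0) = (λ₀···λₙ₋₁)/(μ₁···μₙ):
P(1)/P(0) = (1.7)/(7.2) = 0.23611
P(2)/P(0) = (1.7×3.1)/(7.2×8.7) = 0.084132
P(3)/P(0) = (1.7×3.1×1.7)/(7.2×8.7×8.0) = 0.017878
P(4)/P(0) = (1.7×3.1×1.7×6.1)/(7.2×8.7×8.0×1.6) = 0.068160
P(5)/P(0) = (1.7×3.1×1.7×6.1×5.2)/(7.2×8.7×8.0×1.6×7.8) = 0.045440
P(6)/P(0) = (1.7×3.1×1.7×6.1×5.2×4.9)/(7.2×8.7×8.0×1.6×7.8×6.7) = 0.033232

Normalization: ∑ P(n) = 1
P(0) × (1.0000 + 0.23611 + 0.084132 + 0.017878 + 0.068160 + 0.045440 + 0.033232) = 1
P(0) × 1.4850 = 1
P(0) = 1/1.4850 = 0.6734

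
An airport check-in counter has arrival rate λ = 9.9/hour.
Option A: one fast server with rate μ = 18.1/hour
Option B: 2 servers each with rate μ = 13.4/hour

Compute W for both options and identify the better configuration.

Option A: single server μ = 18.1 (M/M/1)
  ρ_A = 9.9/18.1 = 0.5470
  W_A = 1/(μ-λ) = 1/(18.1-9.9) = 1/8.20 = 0.1220

Option B: 2 servers μ = 13.4 (M/M/2)
  ρ_B = λ/(cμ) = 9.9/(2×13.4) = 0.3694
  Offered load a = λ/μ = cρ = 9.9/13.4 = 0.7388
  P₀ = [ Σₙ₌₀^1 aⁿ/n! + a^2/(2!(1-ρ)) ]⁻¹
  Σ = a^0/0! + a^1/1! = 1.0000 + 0.7388 = 1.7388
  a^2/(2!(1-ρ)) = 0.5458/(2 × 0.6306) = 0.4328
  P₀ = 1/(1.7388 + 0.4328) = 0.4605
  Lq = P₀·a^2·ρ / (2!(1-ρ)²) = 0.4605 × 0.5458 × 0.3694 / (2 × 0.3977) = 0.1167
  Wq_B = Lq/λ = 0.1167/9.9 = 0.01179
  W_B = Wq_B + 1/μ = 0.01179 + 0.07463 = 0.08642

Since W_B = 0.08642 < W_A = 0.1220, Option B (multiple servers) has the shorter time in system.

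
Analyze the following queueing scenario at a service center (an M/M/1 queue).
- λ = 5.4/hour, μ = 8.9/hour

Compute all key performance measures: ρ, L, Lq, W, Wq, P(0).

Step 1: ρ = λ/μ = 5.4/8.9 = 0.6067
Step 2: L = λ/(μ-λ) = 5.4/3.50 = 1.5429
Step 3: Lq = λ²/(μ(μ-λ)) = 29.16/(8.9×3.50) = 0.9361
Step 4: W = 1/(μ-λ) = 1/3.50 = 0.285714
Step 5: Wq = λ/(μ(μ-λ)) = 5.4/(8.9×3.50) = 0.1734
Step 6: P(0) = 1-ρ = 0.3933
Verify: L = λW = 5.4×0.285714 = 1.5429 ✔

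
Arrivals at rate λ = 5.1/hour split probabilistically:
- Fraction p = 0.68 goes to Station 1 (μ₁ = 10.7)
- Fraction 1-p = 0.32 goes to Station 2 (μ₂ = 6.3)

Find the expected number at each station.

Effective rates: λ₁ = 5.1×0.68 = 3.468, λ₂ = 5.1×0.32 = 1.632
Station 1: ρ₁ = 3.468/10.7 = 0.3241, L₁ = ρ₁/(1-ρ₁) = 0.3241/(1-0.3241) = 0.4795
Station 2: ρ₂ = 1.632/6.3 = 0.25905, L₂ = ρ₂/(1-ρ₂) = 0.25905/(1-0.25905) = 0.3496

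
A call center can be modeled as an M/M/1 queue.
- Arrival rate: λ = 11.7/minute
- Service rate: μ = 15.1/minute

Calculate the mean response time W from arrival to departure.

First, compute utilization: ρ = λ/μ = 11.7/15.1 = 0.7748
For M/M/1: W = 1/(μ-λ)
W = 1/(15.1-11.7) = 1/3.40
W = 0.2941 minutes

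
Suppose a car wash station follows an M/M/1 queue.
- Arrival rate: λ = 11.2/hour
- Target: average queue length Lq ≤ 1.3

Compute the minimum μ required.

For M/M/1: Lq = λ²/(μ(μ-λ))
Need Lq ≤ 1.3, i.e. μ(μ-λ) ≥ λ²/1.3
μ² - 11.2μ - 125.44/1.3 ≥ 0  →  μ² - 11.2μ - 96.4923 ≥ 0
Quadratic formula (positive root): μ = [λ + √(λ² + 4×96.4923)]/2
Discriminant: 125.44 + 4×96.4923 = 511.4092, √511.4092 = 22.6144
μ ≥ (11.2 + 22.6144)/2 = 16.9072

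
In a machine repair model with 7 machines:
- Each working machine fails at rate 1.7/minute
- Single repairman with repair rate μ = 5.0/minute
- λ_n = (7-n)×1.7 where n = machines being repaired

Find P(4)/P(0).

P(4)/P(0) = ∏_{i=0}^{4-1} λ_i/μ_{i+1}
= (7-0)×1.7/5.0 × (7-1)×1.7/5.0 × (7-2)×1.7/5.0 × (7-3)×1.7/5.0
= 11.2252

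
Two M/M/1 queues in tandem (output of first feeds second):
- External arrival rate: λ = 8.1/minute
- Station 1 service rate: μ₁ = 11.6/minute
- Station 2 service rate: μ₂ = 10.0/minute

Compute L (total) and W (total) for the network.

By Jackson's theorem, each station behaves as independent M/M/1.
Station 1: ρ₁ = 8.1/11.6 = 0.6983, L₁ = ρ₁/(1-ρ₁) = λ/(μ₁-λ) = 8.1/3.50 = 2.314286
Station 2: ρ₂ = 8.1/10.0 = 0.8100, L₂ = ρ₂/(1-ρ₂) = λ/(μ₂-λ) = 8.1/1.90 = 4.263158
Total: L = L₁ + L₂ = 2.314286 + 4.263158 = 6.5774
W = L/λ = 6.5774/8.1 = 0.8120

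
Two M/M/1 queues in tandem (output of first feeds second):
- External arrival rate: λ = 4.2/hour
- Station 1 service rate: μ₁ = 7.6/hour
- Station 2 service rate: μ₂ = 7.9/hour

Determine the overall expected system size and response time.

By Jackson's theorem, each station behaves as independent M/M/1.
Station 1: ρ₁ = 4.2/7.6 = 0.5526, L₁ = ρ₁/(1-ρ₁) = λ/(μ₁-λ) = 4.2/3.40 = 1.2353
Station 2: ρ₂ = 4.2/7.9 = 0.5316, L₂ = ρ₂/(1-ρ₂) = λ/(μ₂-λ) = 4.2/3.70 = 1.1351
Total: L = L₁ + L₂ = 1.2353 + 1.1351 = 2.3704
W = L/λ = 2.3704/4.2 = 0.5644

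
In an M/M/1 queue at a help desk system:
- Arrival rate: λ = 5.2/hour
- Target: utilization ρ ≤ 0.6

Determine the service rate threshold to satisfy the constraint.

ρ = λ/μ, so μ = λ/ρ
μ ≥ 5.2/0.6 = 8.6667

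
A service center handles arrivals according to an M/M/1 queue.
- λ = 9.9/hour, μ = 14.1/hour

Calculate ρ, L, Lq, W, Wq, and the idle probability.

Step 1: ρ = λ/μ = 9.9/14.1 = 0.7021
Step 2: L = λ/(μ-λ) = 9.9/4.20 = 2.3571
Step 3: Lq = λ²/(μ(μ-λ)) = 98.01/(14.1×4.20) = 1.6550
Step 4: W = 1/(μ-λ) = 1/4.20 = 0.238095
Step 5: Wq = λ/(μ(μ-λ)) = 9.9/(14.1×4.20) = 0.1672
Step 6: P(0) = 1-ρ = 0.2979
Verify: L = λW = 9.9×0.238095 = 2.3571 ✔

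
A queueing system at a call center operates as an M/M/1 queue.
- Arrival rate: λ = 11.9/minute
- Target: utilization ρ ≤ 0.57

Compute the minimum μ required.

ρ = λ/μ, so μ = λ/ρ
μ ≥ 11.9/0.57 = 20.8772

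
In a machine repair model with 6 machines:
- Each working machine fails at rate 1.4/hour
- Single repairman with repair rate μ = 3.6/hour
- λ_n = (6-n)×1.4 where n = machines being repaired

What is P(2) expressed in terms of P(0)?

P(2)/P(0) = ∏_{i=0}^{2-1} λ_i/μ_{i+1}
= (6-0)×1.4/3.6 × (6-1)×1.4/3.6
= 4.5370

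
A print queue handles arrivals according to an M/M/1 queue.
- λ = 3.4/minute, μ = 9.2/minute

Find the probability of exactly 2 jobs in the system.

ρ = λ/μ = 3.4/9.2 = 0.369565
P(n) = (1-ρ)ρⁿ
P(2) = (1-0.369565) × 0.369565^2
P(2) = 0.630435 × 0.136578
P(2) = 0.08610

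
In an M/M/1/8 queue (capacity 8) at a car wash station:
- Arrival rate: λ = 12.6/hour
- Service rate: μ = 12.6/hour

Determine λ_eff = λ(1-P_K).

ρ = λ/μ = 12.6/12.6 = 1 exactly.
With ρ = 1 the usual (1-ρ)/(1-ρ^(K+1)) form is 0/0; instead every state 0..K is equally likely.
P₀ = 1/(K+1) = 1/9 = 0.1111
P_K = P₀×ρ^K = P₀ = 0.1111
λ_eff = λ(1-P_K) = 12.6 × (1 - 0.11111) = 12.6 × 0.88889 = 11.2000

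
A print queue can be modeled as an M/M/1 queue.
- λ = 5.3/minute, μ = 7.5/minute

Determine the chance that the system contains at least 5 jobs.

ρ = λ/μ = 5.3/7.5 = 0.70667
P(N ≥ n) = ρⁿ
P(N ≥ 5) = 0.70667^5
P(N ≥ 5) = 0.1762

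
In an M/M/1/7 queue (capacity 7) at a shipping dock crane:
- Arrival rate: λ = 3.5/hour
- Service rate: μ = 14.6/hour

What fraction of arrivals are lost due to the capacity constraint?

ρ = λ/μ = 3.5/14.6 = 0.239726
P₀ = (1-ρ)/(1-ρ^(K+1)) = (1-0.239726)/(1-0.239726^8) = 0.7603/1.0000 = 0.7603
P_K = P₀×ρ^K = 0.7603 × 0.239726^7 = 0.7603 × 0.00004550 = 0.00003459
Blocking probability = 0.003459%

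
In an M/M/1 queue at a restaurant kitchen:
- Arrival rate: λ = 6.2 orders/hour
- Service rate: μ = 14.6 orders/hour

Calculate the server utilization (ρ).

Server utilization: ρ = λ/μ
ρ = 6.2/14.6 = 0.4247
The server is busy 42.47% of the time.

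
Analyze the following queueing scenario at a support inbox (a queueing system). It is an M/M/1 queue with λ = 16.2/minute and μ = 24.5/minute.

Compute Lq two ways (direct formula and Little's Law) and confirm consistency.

Method 1 (direct): Lq = λ²/(μ(μ-λ)) = 262.44/(24.5 × 8.30) = 1.2906

Method 2 (Little's Law):
W = 1/(μ-λ) = 1/8.30 = 0.120482
Wq = W - 1/μ = 0.120482 - 0.0408163 = 0.079666
Lq = λWq = 16.2 × 0.079666 = 1.2906 ✔ (matches Method 1)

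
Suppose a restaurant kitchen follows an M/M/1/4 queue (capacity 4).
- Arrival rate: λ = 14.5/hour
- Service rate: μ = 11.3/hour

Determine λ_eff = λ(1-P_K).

ρ = λ/μ = 14.5/11.3 = 1.28319
P₀ = (1-ρ)/(1-ρ^(K+1)) = (1-1.28319)/(1-1.28319^5) = -0.2832/-2.4790 = 0.1142
P_K = P₀×ρ^K = 0.11424 × 1.28319^4 = 0.11424 × 2.7112 = 0.3097
λ_eff = λ(1-P_K) = 14.5 × (1 - 0.30972) = 14.5 × 0.69028 = 10.0091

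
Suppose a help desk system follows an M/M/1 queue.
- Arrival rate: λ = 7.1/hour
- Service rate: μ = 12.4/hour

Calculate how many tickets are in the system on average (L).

ρ = λ/μ = 7.1/12.4 = 0.5726
For M/M/1: L = λ/(μ-λ)
L = 7.1/(12.4-7.1) = 7.1/5.30
L = 1.3396 tickets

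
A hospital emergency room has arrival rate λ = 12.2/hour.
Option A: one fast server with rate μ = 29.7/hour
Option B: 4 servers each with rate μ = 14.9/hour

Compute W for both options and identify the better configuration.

Option A: single server μ = 29.7 (M/M/1)
  ρ_A = 12.2/29.7 = 0.4108
  W_A = 1/(μ-λ) = 1/(29.7-12.2) = 1/17.50 = 0.05714

Option B: 4 servers μ = 14.9 (M/M/4)
  ρ_B = λ/(cμ) = 12.2/(4×14.9) = 0.2047
  Offered load a = λ/μ = cρ = 12.2/14.9 = 0.8188
  P₀ = [ Σₙ₌₀^3 aⁿ/n! + a^4/(4!(1-ρ)) ]⁻¹
  Σ = a^0/0! + a^1/1! + a^2/2! + a^3/3! = 1.0000 + 0.8188 + 0.3352 + 0.09149 = 2.2455
  a^4/(4!(1-ρ)) = 0.4495/(24 × 0.7953) = 0.02355
  P₀ = 1/(2.2455 + 0.02355) = 0.4407
  Lq = P₀·a^4·ρ / (4!(1-ρ)²) = 0.4407 × 0.4495 × 0.2047 / (24 × 0.6325) = 0.002671
  Wq_B = Lq/λ = 0.002671/12.2 = 0.0002189
  W_B = Wq_B + 1/μ = 0.0002189 + 0.06711 = 0.06733

Since W_A = 0.05714 < W_B = 0.06733, Option A (single fast server) has the shorter time in system.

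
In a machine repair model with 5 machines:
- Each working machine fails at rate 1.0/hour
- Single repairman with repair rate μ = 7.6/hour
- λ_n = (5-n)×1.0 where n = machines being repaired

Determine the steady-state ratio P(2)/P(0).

P(2)/P(0) = ∏_{i=0}^{2-1} λ_i/μ_{i+1}
= (5-0)×1.0/7.6 × (5-1)×1.0/7.6
= 0.3463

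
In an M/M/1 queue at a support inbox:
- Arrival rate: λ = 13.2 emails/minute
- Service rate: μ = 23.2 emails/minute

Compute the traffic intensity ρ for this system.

Server utilization: ρ = λ/μ
ρ = 13.2/23.2 = 0.5690
The server is busy 56.90% of the time.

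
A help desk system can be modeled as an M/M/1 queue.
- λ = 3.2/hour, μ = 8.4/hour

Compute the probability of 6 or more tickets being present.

ρ = λ/μ = 3.2/8.4 = 0.38095
P(N ≥ n) = ρⁿ
P(N ≥ 6) = 0.38095^6
P(N ≥ 6) = 0.003056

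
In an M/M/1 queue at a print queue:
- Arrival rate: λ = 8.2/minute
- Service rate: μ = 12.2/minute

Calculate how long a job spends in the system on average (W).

First, compute utilization: ρ = λ/μ = 8.2/12.2 = 0.6721
For M/M/1: W = 1/(μ-λ)
W = 1/(12.2-8.2) = 1/4.00
W = 0.2500 minutes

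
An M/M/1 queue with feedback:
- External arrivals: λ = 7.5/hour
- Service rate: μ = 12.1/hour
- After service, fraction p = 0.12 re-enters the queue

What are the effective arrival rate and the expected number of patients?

Effective arrival rate: λ_eff = λ/(1-p) = 7.5/(1-0.12) = 7.5/0.88 = 8.5227
ρ = λ_eff/μ = 8.5227/12.1 = 0.70436
L = ρ/(1-ρ) = 0.70436/(1-0.70436) = 2.3825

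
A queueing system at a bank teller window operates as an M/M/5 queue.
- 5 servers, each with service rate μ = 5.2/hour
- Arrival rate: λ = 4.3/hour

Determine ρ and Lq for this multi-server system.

Traffic intensity: ρ = λ/(cμ) = 4.3/(5×5.2) = 0.1654
Since ρ = 0.1654 < 1, system is stable.
Offered load a = λ/μ = cρ = 4.3/5.2 = 0.8269
P₀ = [ Σₙ₌₀^4 aⁿ/n! + a^5/(5!(1-ρ)) ]⁻¹
Σ = a^0/0! + a^1/1! + a^2/2! + a^3/3! + a^4/4! = 1.0000 + 0.8269 + 0.3419 + 0.09424 + 0.01948 = 2.2825
a^5/(5!(1-ρ)) = 0.3867/(120 × 0.8346) = 0.003861
P₀ = 1/(2.2825 + 0.003861) = 0.4374
Lq = P₀·a^5·ρ / (5!(1-ρ)²) = 0.43737 × 0.38666 × 0.16538 / (120 × 0.69658) = 0.0003346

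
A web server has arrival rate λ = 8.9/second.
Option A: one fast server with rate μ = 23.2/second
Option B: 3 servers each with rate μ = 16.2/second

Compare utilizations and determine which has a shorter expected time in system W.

Option A: single server μ = 23.2 (M/M/1)
  ρ_A = 8.9/23.2 = 0.3836
  W_A = 1/(μ-λ) = 1/(23.2-8.9) = 1/14.30 = 0.06993

Option B: 3 servers μ = 16.2 (M/M/3)
  ρ_B = λ/(cμ) = 8.9/(3×16.2) = 0.1831
  Offered load a = λ/μ = cρ = 8.9/16.2 = 0.5494
  P₀ = [ Σₙ₌₀^2 aⁿ/n! + a^3/(3!(1-ρ)) ]⁻¹
  Σ = a^0/0! + a^1/1! + a^2/2! = 1.0000 + 0.5494 + 0.1509 = 1.7003
  a^3/(3!(1-ρ)) = 0.1658/(6 × 0.8169) = 0.03383
  P₀ = 1/(1.7003 + 0.03383) = 0.5767
  Lq = P₀·a^3·ρ / (3!(1-ρ)²) = 0.57666 × 0.16582 × 0.18313 / (6 × 0.66728) = 0.004374
  Wq_B = Lq/λ = 0.0043736/8.9 = 0.0004914
  W_B = Wq_B + 1/μ = 0.0004914 + 0.06173 = 0.06222

Since W_B = 0.06222 < W_A = 0.06993, Option B (multiple servers) has the shorter time in system.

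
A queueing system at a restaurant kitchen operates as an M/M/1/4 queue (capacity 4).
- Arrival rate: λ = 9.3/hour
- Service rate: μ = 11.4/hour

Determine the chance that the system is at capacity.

ρ = λ/μ = 9.3/11.4 = 0.81579
P₀ = (1-ρ)/(1-ρ^(K+1)) = (1-0.81579)/(1-0.81579^5) = 0.1842/0.6387 = 0.2884
P_K = P₀×ρ^K = 0.2884 × 0.81579^4 = 0.2884 × 0.4429 = 0.1277
Blocking probability = 12.77%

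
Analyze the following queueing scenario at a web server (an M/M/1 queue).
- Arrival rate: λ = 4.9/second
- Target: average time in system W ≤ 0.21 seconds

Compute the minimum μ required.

For M/M/1: W = 1/(μ-λ)
Need W ≤ 0.21, so 1/(μ-λ) ≤ 0.21
μ - λ ≥ 1/0.21 = 4.7619
μ ≥ 4.9 + 4.7619 = 9.6619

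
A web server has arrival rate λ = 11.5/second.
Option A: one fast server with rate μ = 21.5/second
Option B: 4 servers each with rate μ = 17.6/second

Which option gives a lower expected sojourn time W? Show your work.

Option A: single server μ = 21.5 (M/M/1)
  ρ_A = 11.5/21.5 = 0.5349
  W_A = 1/(μ-λ) = 1/(21.5-11.5) = 1/10.00 = 0.1000

Option B: 4 servers μ = 17.6 (M/M/4)
  ρ_B = λ/(cμ) = 11.5/(4×17.6) = 0.1634
  Offered load a = λ/μ = cρ = 11.5/17.6 = 0.6534
  P₀ = [ Σₙ₌₀^3 aⁿ/n! + a^4/(4!(1-ρ)) ]⁻¹
  Σ = a^0/0! + a^1/1! + a^2/2! + a^3/3! = 1.0000 + 0.6534 + 0.2135 + 0.04649 = 1.9134
  a^4/(4!(1-ρ)) = 0.18228/(24 × 0.83665) = 0.009078
  P₀ = 1/(1.9134 + 0.009078) = 0.5202
  Lq = P₀·a^4·ρ / (4!(1-ρ)²) = 0.520169 × 0.182281 × 0.163352 / (24 × 0.699979) = 0.0009220
  Wq_B = Lq/λ = 0.0009220/11.5 = 0.00008017
  W_B = Wq_B + 1/μ = 0.00008017 + 0.05682 = 0.05690

Since W_B = 0.05690 < W_A = 0.1000, Option B (multiple servers) has the shorter time in system.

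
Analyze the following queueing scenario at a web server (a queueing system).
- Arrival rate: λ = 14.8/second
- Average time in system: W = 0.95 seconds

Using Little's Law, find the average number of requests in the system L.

Little's Law: L = λW
L = 14.8 × 0.95 = 14.0600 requests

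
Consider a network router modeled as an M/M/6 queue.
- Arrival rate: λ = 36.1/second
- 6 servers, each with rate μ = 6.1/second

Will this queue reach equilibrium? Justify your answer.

Stability requires ρ = λ/(cμ) < 1
ρ = 36.1/(6 × 6.1) = 36.1/36.60 = 0.9863
Since 0.9863 < 1, the system is STABLE.
The servers are busy 98.63% of the time.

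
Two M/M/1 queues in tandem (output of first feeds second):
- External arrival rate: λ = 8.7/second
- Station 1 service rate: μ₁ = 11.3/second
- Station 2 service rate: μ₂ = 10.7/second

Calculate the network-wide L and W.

By Jackson's theorem, each station behaves as independent M/M/1.
Station 1: ρ₁ = 8.7/11.3 = 0.7699, L₁ = ρ₁/(1-ρ₁) = λ/(μ₁-λ) = 8.7/2.60 = 3.3462
Station 2: ρ₂ = 8.7/10.7 = 0.8131, L₂ = ρ₂/(1-ρ₂) = λ/(μ₂-λ) = 8.7/2.00 = 4.3500
Total: L = L₁ + L₂ = 3.3462 + 4.3500 = 7.6962
W = L/λ = 7.6962/8.7 = 0.8846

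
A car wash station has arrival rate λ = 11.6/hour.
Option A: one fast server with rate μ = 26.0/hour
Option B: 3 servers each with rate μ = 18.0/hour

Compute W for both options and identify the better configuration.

Option A: single server μ = 26.0 (M/M/1)
  ρ_A = 11.6/26.0 = 0.4462
  W_A = 1/(μ-λ) = 1/(26.0-11.6) = 1/14.40 = 0.06944

Option B: 3 servers μ = 18.0 (M/M/3)
  ρ_B = λ/(cμ) = 11.6/(3×18.0) = 0.2148
  Offered load a = λ/μ = cρ = 11.6/18.0 = 0.6444
  P₀ = [ Σₙ₌₀^2 aⁿ/n! + a^3/(3!(1-ρ)) ]⁻¹
  Σ = a^0/0! + a^1/1! + a^2/2! = 1.0000 + 0.6444 + 0.2077 = 1.8521
  a^3/(3!(1-ρ)) = 0.26764/(6 × 0.78519) = 0.05681
  P₀ = 1/(1.8521 + 0.05681) = 0.5239
  Lq = P₀·a^3·ρ / (3!(1-ρ)²) = 0.52386 × 0.26764 × 0.21481 / (6 × 0.61652) = 0.008142
  Wq_B = Lq/λ = 0.008142/11.6 = 0.0007019
  W_B = Wq_B + 1/μ = 0.0007019 + 0.05556 = 0.05626

Since W_B = 0.05626 < W_A = 0.06944, Option B (multiple servers) has the shorter time in system.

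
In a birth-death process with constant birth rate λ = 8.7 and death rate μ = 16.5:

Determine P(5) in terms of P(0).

For constant rates: P(n)/P(0) = (λ/μ)^n
P(5)/P(0) = (8.7/16.5)^5 = 0.52727^5 = 0.04075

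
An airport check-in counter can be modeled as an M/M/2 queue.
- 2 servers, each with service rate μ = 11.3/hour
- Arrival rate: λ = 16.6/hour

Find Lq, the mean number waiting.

Traffic intensity: ρ = λ/(cμ) = 16.6/(2×11.3) = 0.7345
Since ρ = 0.7345 < 1, system is stable.
Offered load a = λ/μ = cρ = 16.6/11.3 = 1.4690
P₀ = [ Σₙ₌₀^1 aⁿ/n! + a^2/(2!(1-ρ)) ]⁻¹
Σ = a^0/0! + a^1/1! = 1.0000 + 1.4690 = 2.4690
a^2/(2!(1-ρ)) = 2.15804/(2 × 0.265487) = 4.0643
P₀ = 1/(2.4690 + 4.0643) = 0.1531
Lq = P₀·a^2·ρ / (2!(1-ρ)²) = 0.15306 × 2.1580 × 0.73451 / (2 × 0.070483) = 1.7211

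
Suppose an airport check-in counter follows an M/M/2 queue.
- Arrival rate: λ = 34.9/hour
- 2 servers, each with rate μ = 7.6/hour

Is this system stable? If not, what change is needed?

Stability requires ρ = λ/(cμ) < 1
ρ = 34.9/(2 × 7.6) = 34.9/15.20 = 2.2961
Since 2.2961 ≥ 1, the system is UNSTABLE.
Need c > λ/μ = 34.9/7.6 = 4.59.
Minimum servers needed: c = 5.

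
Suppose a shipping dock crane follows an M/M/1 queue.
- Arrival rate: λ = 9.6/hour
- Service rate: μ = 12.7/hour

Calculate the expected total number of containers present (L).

ρ = λ/μ = 9.6/12.7 = 0.7559
For M/M/1: L = λ/(μ-λ)
L = 9.6/(12.7-9.6) = 9.6/3.10
L = 3.0968 containers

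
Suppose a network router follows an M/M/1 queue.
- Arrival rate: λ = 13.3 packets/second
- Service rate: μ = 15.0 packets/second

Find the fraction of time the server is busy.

Server utilization: ρ = λ/μ
ρ = 13.3/15.0 = 0.8867
The server is busy 88.67% of the time.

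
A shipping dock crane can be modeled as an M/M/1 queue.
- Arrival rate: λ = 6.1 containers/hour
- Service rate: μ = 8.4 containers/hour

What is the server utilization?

Server utilization: ρ = λ/μ
ρ = 6.1/8.4 = 0.7262
The server is busy 72.62% of the time.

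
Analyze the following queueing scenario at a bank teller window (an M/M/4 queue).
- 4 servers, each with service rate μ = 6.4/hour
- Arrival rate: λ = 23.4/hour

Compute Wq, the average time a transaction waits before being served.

Traffic intensity: ρ = λ/(cμ) = 23.4/(4×6.4) = 0.9141
Since ρ = 0.9141 < 1, system is stable.
Offered load a = λ/μ = cρ = 23.4/6.4 = 3.6562
P₀ = [ Σₙ₌₀^3 aⁿ/n! + a^4/(4!(1-ρ)) ]⁻¹
Σ = a^0/0! + a^1/1! + a^2/2! + a^3/3! = 1.00000 + 3.65625 + 6.68408 + 8.14622 = 19.4866
a^4/(4!(1-ρ)) = 178.7078/(24 × 0.0859375) = 86.6462
P₀ = 1/(19.4866 + 86.6462) = 0.009422
Lq = P₀·a^4·ρ / (4!(1-ρ)²) = 0.00942216 × 178.7078 × 0.914062 / (24 × 0.00738525) = 8.6835
Wq = Lq/λ = 8.6835/23.4 = 0.3711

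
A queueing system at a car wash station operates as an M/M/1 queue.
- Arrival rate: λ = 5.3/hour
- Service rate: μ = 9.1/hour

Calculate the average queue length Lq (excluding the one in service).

ρ = λ/μ = 5.3/9.1 = 0.5824
For M/M/1: Lq = λ²/(μ(μ-λ))
Lq = 28.09/(9.1 × 3.80)
Lq = 0.8123 cars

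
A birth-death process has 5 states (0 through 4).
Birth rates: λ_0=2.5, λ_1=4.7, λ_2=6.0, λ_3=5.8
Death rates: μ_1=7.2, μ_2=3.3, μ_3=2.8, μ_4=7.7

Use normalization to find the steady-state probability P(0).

Ratios P(n)/P(0) = (λ₀···λₙ₋₁)/(μ₁···μₙ):
P(1)/P(0) = (2.5)/(7.2) = 0.34722
P(2)/P(0) = (2.5×4.7)/(7.2×3.3) = 0.49453
P(3)/P(0) = (2.5×4.7×6.0)/(7.2×3.3×2.8) = 1.0597
P(4)/P(0) = (2.5×4.7×6.0×5.8)/(7.2×3.3×2.8×7.7) = 0.79822

Normalization: ∑ P(n) = 1
P(0) × (1.0000 + 0.34722 + 0.49453 + 1.0597 + 0.79822) = 1
P(0) × 3.6997 = 1
P(0) = 1/3.6997 = 0.2703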